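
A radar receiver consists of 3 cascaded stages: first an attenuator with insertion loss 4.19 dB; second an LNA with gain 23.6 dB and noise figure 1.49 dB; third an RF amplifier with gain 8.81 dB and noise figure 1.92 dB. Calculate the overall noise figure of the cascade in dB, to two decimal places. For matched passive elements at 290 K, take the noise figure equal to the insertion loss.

Convert to linear (a loss of L dB is a gain of −L dB): F_i = 10^(NF_i/10), G_i = 10^(G_i,dB/10)
  Stage 1: F_1 = 10^(4.19/10) = 2.624, G_1 = 10^(−4.19/10) = 0.3811
  Stage 2: F_2 = 10^(1.49/10) = 1.409, G_2 = 10^(23.6/10) = 229.1
  Stage 3: F_3 = 10^(1.92/10) = 1.556, G_3 = 10^(8.81/10) = 7.603
Friis cascade:
  F = 2.624 + (1.409 − 1)/0.3811 + (1.556 − 1)/87.30 = 3.705
NF = 10 log₁₀(3.705) = 5.69 dB

5.69 dB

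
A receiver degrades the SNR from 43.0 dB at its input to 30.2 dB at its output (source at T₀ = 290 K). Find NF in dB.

NF (dB) = SNR_in(dB) − SNR_out(dB) when the source is at T₀
NF = 43.0 − 30.2 = 12.8 dB

12.8 dB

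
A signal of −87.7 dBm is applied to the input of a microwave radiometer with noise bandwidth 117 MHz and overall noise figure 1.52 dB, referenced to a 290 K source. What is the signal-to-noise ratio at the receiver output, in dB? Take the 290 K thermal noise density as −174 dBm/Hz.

4.1 dB

Noise floor: N = −174 + 10 log₁₀(B) + NF
10 log₁₀(1.17×10⁸) = 80.68 dB
N = −174 + 80.68 + 1.52 = −91.80 dBm
SNR = P_sig − N = −87.7 − (−91.80) = 4.10 dB → 4.1 dB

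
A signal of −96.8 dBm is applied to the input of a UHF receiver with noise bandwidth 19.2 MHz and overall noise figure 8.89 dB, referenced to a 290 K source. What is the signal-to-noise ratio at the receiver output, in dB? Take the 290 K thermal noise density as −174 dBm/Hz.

−4.5 dB

Noise floor: N = −174 + 10 log₁₀(B) + NF
10 log₁₀(1.92×10⁷) = 72.83 dB
N = −174 + 72.83 + 8.89 = −92.28 dBm
SNR = P_sig − N = −96.8 − (−92.28) = −4.52 dB → −4.5 dB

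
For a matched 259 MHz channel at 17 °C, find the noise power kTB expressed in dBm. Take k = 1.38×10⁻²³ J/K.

T = 17 °C + 273.15 = 290.15 K
P_n = kTB = 1.38×10⁻²³ × 290.15 × 2.59×10⁸ = 1.04×10⁻¹² W
In dBm: 10 log₁₀(1.04×10⁻¹² / 10⁻³) = −89.8 dBm

−89.8 dBm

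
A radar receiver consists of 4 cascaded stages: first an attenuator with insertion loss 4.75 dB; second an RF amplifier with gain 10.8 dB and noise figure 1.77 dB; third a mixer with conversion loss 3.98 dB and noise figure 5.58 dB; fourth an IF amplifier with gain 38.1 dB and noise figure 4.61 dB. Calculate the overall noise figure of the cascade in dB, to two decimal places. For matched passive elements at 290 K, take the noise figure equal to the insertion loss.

Convert to linear (a loss of L dB is a gain of −L dB): F_i = 10^(NF_i/10), G_i = 10^(G_i,dB/10)
  Stage 1: F_1 = 10^(4.75/10) = 2.985, G_1 = 10^(−4.75/10) = 0.3350
  Stage 2: F_2 = 10^(1.77/10) = 1.503, G_2 = 10^(10.8/10) = 12.02
  Stage 3: F_3 = 10^(5.58/10) = 3.614, G_3 = 10^(−3.98/10) = 0.3999
  Stage 4: F_4 = 10^(4.61/10) = 2.891, G_4 = 10^(38.1/10) = 6457
Friis cascade:
  F = 2.985 + (1.503 − 1)/0.3350 + (3.614 − 1)/4.027 + (2.891 − 1)/1.611 = 6.310
NF = 10 log₁₀(6.310) = 8.00 dB

8.00 dB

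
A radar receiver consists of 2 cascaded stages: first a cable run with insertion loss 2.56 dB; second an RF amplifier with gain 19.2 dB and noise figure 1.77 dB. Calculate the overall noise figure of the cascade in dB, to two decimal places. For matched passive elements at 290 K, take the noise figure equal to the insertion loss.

Convert to linear (a loss of L dB is a gain of −L dB): F_i = 10^(NF_i/10), G_i = 10^(G_i,dB/10)
  Stage 1: F_1 = 10^(2.56/10) = 1.803, G_1 = 10^(−2.56/10) = 0.5546
  Stage 2: F_2 = 10^(1.77/10) = 1.503, G_2 = 10^(19.2/10) = 83.18
Friis cascade:
  F = 1.803 + (1.503 − 1)/0.5546 = 2.710
NF = 10 log₁₀(2.710) = 4.33 dB

4.33 dB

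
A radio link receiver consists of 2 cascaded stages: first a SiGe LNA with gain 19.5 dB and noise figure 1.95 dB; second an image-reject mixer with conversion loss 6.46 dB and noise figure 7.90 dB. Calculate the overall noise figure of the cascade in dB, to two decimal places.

2.11 dB

Convert to linear (a loss of L dB is a gain of −L dB): F_i = 10^(NF_i/10), G_i = 10^(G_i,dB/10)
  Stage 1: F_1 = 10^(1.95/10) = 1.567, G_1 = 10^(19.5/10) = 89.13
  Stage 2: F_2 = 10^(7.90/10) = 6.166, G_2 = 10^(−6.46/10) = 0.2259
Friis cascade:
  F = 1.567 + (6.166 − 1)/89.13 = 1.625
NF = 10 log₁₀(1.625) = 2.11 dB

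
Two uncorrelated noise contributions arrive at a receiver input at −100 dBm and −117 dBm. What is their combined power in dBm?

−99.9 dBm

Convert to linear, add, convert back:
P₁ = 1.00×10⁻¹³ W, P₂ = 2.00×10⁻¹⁵ W
P_tot = 1.02×10⁻¹³ W → 10 log₁₀(P_tot / 10⁻³) = −99.9 dBm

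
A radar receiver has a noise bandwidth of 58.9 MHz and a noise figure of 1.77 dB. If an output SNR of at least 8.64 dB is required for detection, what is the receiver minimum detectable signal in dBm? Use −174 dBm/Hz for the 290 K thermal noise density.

Sensitivity = −174 + 10 log₁₀(B) + NF + SNR_min
= −174 + 77.7 + 1.77 + 8.64
= −85.89 dBm → −85.9 dBm

−85.9 dBm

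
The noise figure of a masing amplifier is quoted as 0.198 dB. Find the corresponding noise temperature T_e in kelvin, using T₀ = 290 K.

13.5 K

F = 10^(0.198/10) = 1.04665
T_e = (F − 1)·T₀ = (1.04665 − 1) × 290 = 13.5 K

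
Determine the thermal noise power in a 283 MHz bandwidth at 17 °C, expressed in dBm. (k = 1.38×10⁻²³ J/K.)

T = 17 °C + 273.15 = 290.15 K
P_n = kTB = 1.38×10⁻²³ × 290.15 × 2.83×10⁸ = 1.13×10⁻¹² W
In dBm: 10 log₁₀(1.13×10⁻¹² / 10⁻³) = −89.5 dBm

−89.5 dBm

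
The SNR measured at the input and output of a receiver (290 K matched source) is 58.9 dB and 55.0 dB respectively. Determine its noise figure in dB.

3.9 dB

NF (dB) = SNR_in(dB) − SNR_out(dB) when the source is at T₀
NF = 58.9 − 55.0 = 3.9 dB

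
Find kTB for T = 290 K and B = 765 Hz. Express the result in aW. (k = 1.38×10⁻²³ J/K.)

3.06 aW

P_n = kTB = 1.38×10⁻²³ × 290 × 7.65×10² = 3.06×10⁻¹⁸ W = 3.06 aW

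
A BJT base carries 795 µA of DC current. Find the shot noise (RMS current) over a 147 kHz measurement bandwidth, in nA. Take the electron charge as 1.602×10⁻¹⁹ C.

I_n = √(2qI·B)
2qI·B = 2 × 1.602×10⁻¹⁹ × 7.95×10⁻⁴ × 1.47×10⁵ = 3.74×10⁻¹⁷ A²
I_n = √(3.74×10⁻¹⁷) = 6.12×10⁻⁹ A = 6.12 nA

6.12 nA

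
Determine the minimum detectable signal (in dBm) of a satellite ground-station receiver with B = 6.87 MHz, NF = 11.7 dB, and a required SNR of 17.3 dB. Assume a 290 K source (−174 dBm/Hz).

−76.6 dBm

Sensitivity = −174 + 10 log₁₀(B) + NF + SNR_min
= −174 + 68.37 + 11.7 + 17.3
= −76.63 dBm → −76.6 dBm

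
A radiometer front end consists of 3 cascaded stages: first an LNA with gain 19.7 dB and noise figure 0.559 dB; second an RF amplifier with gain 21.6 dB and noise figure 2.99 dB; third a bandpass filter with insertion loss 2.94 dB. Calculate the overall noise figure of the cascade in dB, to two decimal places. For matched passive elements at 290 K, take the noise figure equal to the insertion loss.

0.60 dB

Convert to linear (a loss of L dB is a gain of −L dB): F_i = 10^(NF_i/10), G_i = 10^(G_i,dB/10)
  Stage 1: F_1 = 10^(0.559/10) = 1.137, G_1 = 10^(19.7/10) = 93.33
  Stage 2: F_2 = 10^(2.99/10) = 1.991, G_2 = 10^(21.6/10) = 144.5
  Stage 3: F_3 = 10^(2.94/10) = 1.968, G_3 = 10^(−2.94/10) = 0.5082
Friis cascade:
  F = 1.137 + (1.991 − 1)/93.33 + (1.968 − 1)/1.349×10⁴ = 1.148
NF = 10 log₁₀(1.148) = 0.60 dB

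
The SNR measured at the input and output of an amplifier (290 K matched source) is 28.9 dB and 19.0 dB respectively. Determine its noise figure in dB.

9.9 dB

NF (dB) = SNR_in(dB) − SNR_out(dB) when the source is at T₀
NF = 28.9 − 19.0 = 9.9 dB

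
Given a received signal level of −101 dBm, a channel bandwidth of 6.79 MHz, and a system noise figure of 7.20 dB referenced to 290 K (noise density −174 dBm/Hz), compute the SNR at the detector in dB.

−2.5 dB

Noise floor: N = −174 + 10 log₁₀(B) + NF
10 log₁₀(6.79×10⁶) = 68.32 dB
N = −174 + 68.32 + 7.20 = −98.48 dBm
SNR = P_sig − N = −101 − (−98.48) = −2.52 dB → −2.5 dB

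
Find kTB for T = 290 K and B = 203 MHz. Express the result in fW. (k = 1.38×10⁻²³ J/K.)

812 fW

P_n = kTB = 1.38×10⁻²³ × 290 × 2.03×10⁸ = 8.12×10⁻¹³ W = 812 fW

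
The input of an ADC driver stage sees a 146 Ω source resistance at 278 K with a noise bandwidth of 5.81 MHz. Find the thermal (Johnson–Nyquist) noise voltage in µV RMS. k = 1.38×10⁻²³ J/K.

V_n = √(4kTRB)
4kTRB = 4 × 1.38×10⁻²³ × 278 × 1.46×10² × 5.81×10⁶ = 1.30×10⁻¹¹ V²
V_n = √(1.30×10⁻¹¹) = 3.61×10⁻⁶ V = 3.61 µV

3.61 µV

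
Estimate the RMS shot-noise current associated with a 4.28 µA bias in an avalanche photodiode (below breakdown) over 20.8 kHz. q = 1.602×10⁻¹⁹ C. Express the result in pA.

169 pA

I_n = √(2qI·B)
2qI·B = 2 × 1.602×10⁻¹⁹ × 4.28×10⁻⁶ × 2.08×10⁴ = 2.85×10⁻²⁰ A²
I_n = √(2.85×10⁻²⁰) = 1.69×10⁻¹⁰ A = 169 pA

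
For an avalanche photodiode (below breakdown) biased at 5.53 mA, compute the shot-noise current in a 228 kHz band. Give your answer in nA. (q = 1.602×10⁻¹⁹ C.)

I_n = √(2qI·B)
2qI·B = 2 × 1.602×10⁻¹⁹ × 5.53×10⁻³ × 2.28×10⁵ = 4.04×10⁻¹⁶ A²
I_n = √(4.04×10⁻¹⁶) = 2.01×10⁻⁸ A = 20.1 nA

20.1 nA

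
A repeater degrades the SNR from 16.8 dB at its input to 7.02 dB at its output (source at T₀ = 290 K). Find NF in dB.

9.78 dB

NF (dB) = SNR_in(dB) − SNR_out(dB) when the source is at T₀
NF = 16.8 − 7.02 = 9.78 dB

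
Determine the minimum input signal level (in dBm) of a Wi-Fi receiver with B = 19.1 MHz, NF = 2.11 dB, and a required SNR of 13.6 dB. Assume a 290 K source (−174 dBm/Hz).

Sensitivity = −174 + 10 log₁₀(B) + NF + SNR_min
= −174 + 72.81 + 2.11 + 13.6
= −85.48 dBm → −85.5 dBm

−85.5 dBm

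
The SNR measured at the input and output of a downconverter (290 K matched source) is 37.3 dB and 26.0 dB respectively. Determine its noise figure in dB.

11.3 dB

NF (dB) = SNR_in(dB) − SNR_out(dB) when the source is at T₀
NF = 37.3 − 26.0 = 11.3 dB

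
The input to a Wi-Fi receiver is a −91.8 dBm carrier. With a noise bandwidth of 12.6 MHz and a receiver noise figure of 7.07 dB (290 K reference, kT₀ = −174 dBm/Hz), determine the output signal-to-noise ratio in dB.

4.1 dB

Noise floor: N = −174 + 10 log₁₀(B) + NF
10 log₁₀(1.26×10⁷) = 71 dB
N = −174 + 71 + 7.07 = −95.93 dBm
SNR = P_sig − N = −91.8 − (−95.93) = 4.13 dB → 4.1 dB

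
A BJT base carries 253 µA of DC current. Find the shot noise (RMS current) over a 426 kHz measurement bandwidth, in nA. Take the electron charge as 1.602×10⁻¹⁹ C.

I_n = √(2qI·B)
2qI·B = 2 × 1.602×10⁻¹⁹ × 2.53×10⁻⁴ × 4.26×10⁵ = 3.45×10⁻¹⁷ A²
I_n = √(3.45×10⁻¹⁷) = 5.88×10⁻⁹ A = 5.88 nA

5.88 nA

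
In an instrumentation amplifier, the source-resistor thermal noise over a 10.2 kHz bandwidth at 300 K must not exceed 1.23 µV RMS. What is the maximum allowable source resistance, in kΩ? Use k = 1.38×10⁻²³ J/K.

8.96 kΩ

Johnson–Nyquist: V_n = √(4kTRB) ⇒ R = V_n² / (4kTB)
4kTB = 4 × 1.38×10⁻²³ × 300 × 1.02×10⁴ = 1.69×10⁻¹⁶
R = (1.23×10⁻⁶)² / 1.69×10⁻¹⁶ = 8.96×10³ Ω = 8.96 kΩ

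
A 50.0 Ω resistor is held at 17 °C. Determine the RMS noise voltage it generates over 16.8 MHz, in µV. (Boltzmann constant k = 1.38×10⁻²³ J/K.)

3.67 µV

T = 17 °C + 273.15 = 290.15 K
V_n = √(4kTRB)
4kTRB = 4 × 1.38×10⁻²³ × 290.15 × 5.00×10¹ × 1.68×10⁷ = 1.35×10⁻¹¹ V²
V_n = √(1.35×10⁻¹¹) = 3.67×10⁻⁶ V = 3.67 µV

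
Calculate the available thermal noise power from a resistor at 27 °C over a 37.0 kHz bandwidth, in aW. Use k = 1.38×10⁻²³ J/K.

153 aW

T = 27 °C + 273.15 = 300.15 K
P_n = kTB = 1.38×10⁻²³ × 300.15 × 3.70×10⁴ = 1.53×10⁻¹⁶ W = 153 aW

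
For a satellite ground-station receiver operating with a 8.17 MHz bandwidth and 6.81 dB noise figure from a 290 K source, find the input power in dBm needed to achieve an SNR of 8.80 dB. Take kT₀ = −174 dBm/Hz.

−89.3 dBm

Sensitivity = −174 + 10 log₁₀(B) + NF + SNR_min
= −174 + 69.12 + 6.81 + 8.80
= −89.27 dBm → −89.3 dBm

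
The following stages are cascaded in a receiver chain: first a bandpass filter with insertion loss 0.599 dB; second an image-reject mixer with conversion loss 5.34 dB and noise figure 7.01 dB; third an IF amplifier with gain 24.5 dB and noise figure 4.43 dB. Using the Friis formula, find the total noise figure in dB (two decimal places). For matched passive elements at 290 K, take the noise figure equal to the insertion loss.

11.05 dB

Convert to linear (a loss of L dB is a gain of −L dB): F_i = 10^(NF_i/10), G_i = 10^(G_i,dB/10)
  Stage 1: F_1 = 10^(0.599/10) = 1.148, G_1 = 10^(−0.599/10) = 0.8712
  Stage 2: F_2 = 10^(7.01/10) = 5.023, G_2 = 10^(−5.34/10) = 0.2924
  Stage 3: F_3 = 10^(4.43/10) = 2.773, G_3 = 10^(24.5/10) = 281.8
Friis cascade:
  F = 1.148 + (5.023 − 1)/0.8712 + (2.773 − 1)/0.2547 = 12.73
NF = 10 log₁₀(12.73) = 11.05 dB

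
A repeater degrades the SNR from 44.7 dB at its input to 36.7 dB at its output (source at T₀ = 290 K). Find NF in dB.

NF (dB) = SNR_in(dB) − SNR_out(dB) when the source is at T₀
NF = 44.7 − 36.7 = 8.0 dB

8.0 dB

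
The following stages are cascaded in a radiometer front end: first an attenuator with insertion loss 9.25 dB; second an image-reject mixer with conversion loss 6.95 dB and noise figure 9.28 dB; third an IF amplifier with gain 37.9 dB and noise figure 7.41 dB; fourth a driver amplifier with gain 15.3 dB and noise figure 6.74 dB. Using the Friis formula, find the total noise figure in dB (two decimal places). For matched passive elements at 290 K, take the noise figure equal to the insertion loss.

Convert to linear (a loss of L dB is a gain of −L dB): F_i = 10^(NF_i/10), G_i = 10^(G_i,dB/10)
  Stage 1: F_1 = 10^(9.25/10) = 8.414, G_1 = 10^(−9.25/10) = 0.1189
  Stage 2: F_2 = 10^(9.28/10) = 8.472, G_2 = 10^(−6.95/10) = 0.2018
  Stage 3: F_3 = 10^(7.41/10) = 5.508, G_3 = 10^(37.9/10) = 6166
  Stage 4: F_4 = 10^(6.74/10) = 4.721, G_4 = 10^(15.3/10) = 33.88
Friis cascade:
  F = 8.414 + (8.472 − 1)/0.1189 + (5.508 − 1)/0.02399 + (4.721 − 1)/147.9 = 259.2
NF = 10 log₁₀(259.2) = 24.14 dB

24.14 dB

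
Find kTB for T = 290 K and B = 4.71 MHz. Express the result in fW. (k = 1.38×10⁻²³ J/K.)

18.8 fW

P_n = kTB = 1.38×10⁻²³ × 290 × 4.71×10⁶ = 1.88×10⁻¹⁴ W = 18.8 fW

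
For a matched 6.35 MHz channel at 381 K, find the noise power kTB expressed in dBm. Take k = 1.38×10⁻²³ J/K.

−104.8 dBm

P_n = kTB = 1.38×10⁻²³ × 381 × 6.35×10⁶ = 3.34×10⁻¹⁴ W
In dBm: 10 log₁₀(3.34×10⁻¹⁴ / 10⁻³) = −104.8 dBm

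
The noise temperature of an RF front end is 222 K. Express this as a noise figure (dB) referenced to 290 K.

F = 1 + T_e/T₀ = 1 + 222/290 = 1.76552
NF = 10 log₁₀(1.76552) = 2.47 dB

2.47 dB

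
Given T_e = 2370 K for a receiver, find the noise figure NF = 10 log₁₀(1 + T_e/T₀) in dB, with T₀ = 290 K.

9.62 dB

F = 1 + T_e/T₀ = 1 + 2370/290 = 9.17241
NF = 10 log₁₀(9.17241) = 9.62 dB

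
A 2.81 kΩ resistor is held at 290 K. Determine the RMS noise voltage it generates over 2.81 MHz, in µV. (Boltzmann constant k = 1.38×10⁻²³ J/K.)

11.2 µV

V_n = √(4kTRB)
4kTRB = 4 × 1.38×10⁻²³ × 290 × 2.81×10³ × 2.81×10⁶ = 1.26×10⁻¹⁰ V²
V_n = √(1.26×10⁻¹⁰) = 1.12×10⁻⁵ V = 11.2 µV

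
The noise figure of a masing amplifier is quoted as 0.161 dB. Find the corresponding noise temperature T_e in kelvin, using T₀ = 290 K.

11.0 K

F = 10^(0.161/10) = 1.03777
T_e = (F − 1)·T₀ = (1.03777 − 1) × 290 = 11.0 K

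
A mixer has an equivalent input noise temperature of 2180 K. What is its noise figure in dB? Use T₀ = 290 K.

F = 1 + T_e/T₀ = 1 + 2180/290 = 8.51724
NF = 10 log₁₀(8.51724) = 9.30 dB

9.30 dB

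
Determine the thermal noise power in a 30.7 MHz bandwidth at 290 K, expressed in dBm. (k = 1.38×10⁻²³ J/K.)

−99.1 dBm

P_n = kTB = 1.38×10⁻²³ × 290 × 3.07×10⁷ = 1.23×10⁻¹³ W
In dBm: 10 log₁₀(1.23×10⁻¹³ / 10⁻³) = −99.1 dBm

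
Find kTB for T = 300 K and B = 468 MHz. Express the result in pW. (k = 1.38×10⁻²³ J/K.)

P_n = kTB = 1.38×10⁻²³ × 300 × 4.68×10⁸ = 1.94×10⁻¹² W = 1.94 pW

1.94 pW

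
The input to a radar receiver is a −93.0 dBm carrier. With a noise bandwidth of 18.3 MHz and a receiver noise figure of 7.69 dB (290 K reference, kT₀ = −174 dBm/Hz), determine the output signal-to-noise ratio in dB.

Noise floor: N = −174 + 10 log₁₀(B) + NF
10 log₁₀(1.83×10⁷) = 72.62 dB
N = −174 + 72.62 + 7.69 = −93.69 dBm
SNR = P_sig − N = −93.0 − (−93.69) = 0.69 dB → 0.7 dB

0.7 dB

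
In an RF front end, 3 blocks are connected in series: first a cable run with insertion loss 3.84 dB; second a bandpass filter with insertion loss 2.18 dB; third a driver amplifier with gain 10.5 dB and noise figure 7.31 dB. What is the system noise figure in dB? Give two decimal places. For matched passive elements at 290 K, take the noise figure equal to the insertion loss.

13.33 dB

Convert to linear (a loss of L dB is a gain of −L dB): F_i = 10^(NF_i/10), G_i = 10^(G_i,dB/10)
  Stage 1: F_1 = 10^(3.84/10) = 2.421, G_1 = 10^(−3.84/10) = 0.4130
  Stage 2: F_2 = 10^(2.18/10) = 1.652, G_2 = 10^(−2.18/10) = 0.6053
  Stage 3: F_3 = 10^(7.31/10) = 5.383, G_3 = 10^(10.5/10) = 11.22
Friis cascade:
  F = 2.421 + (1.652 − 1)/0.4130 + (5.383 − 1)/0.2500 = 21.53
NF = 10 log₁₀(21.53) = 13.33 dB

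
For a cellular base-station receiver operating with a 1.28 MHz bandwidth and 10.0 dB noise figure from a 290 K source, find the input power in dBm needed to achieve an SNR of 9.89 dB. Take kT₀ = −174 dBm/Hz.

Sensitivity = −174 + 10 log₁₀(B) + NF + SNR_min
= −174 + 61.07 + 10.0 + 9.89
= −93.04 dBm → −93.0 dBm

−93.0 dBm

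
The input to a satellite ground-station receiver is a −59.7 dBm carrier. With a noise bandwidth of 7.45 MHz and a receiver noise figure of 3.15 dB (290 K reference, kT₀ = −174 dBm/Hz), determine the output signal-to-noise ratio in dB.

42.4 dB

Noise floor: N = −174 + 10 log₁₀(B) + NF
10 log₁₀(7.45×10⁶) = 68.72 dB
N = −174 + 68.72 + 3.15 = −102.13 dBm
SNR = P_sig − N = −59.7 − (−102.13) = 42.43 dB → 42.4 dB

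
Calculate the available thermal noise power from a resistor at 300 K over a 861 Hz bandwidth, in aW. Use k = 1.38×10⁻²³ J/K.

P_n = kTB = 1.38×10⁻²³ × 300 × 8.61×10² = 3.56×10⁻¹⁸ W = 3.56 aW

3.56 aW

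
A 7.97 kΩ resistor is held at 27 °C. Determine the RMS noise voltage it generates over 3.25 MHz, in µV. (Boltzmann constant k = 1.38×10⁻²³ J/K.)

20.7 µV

T = 27 °C + 273.15 = 300.15 K
V_n = √(4kTRB)
4kTRB = 4 × 1.38×10⁻²³ × 300.15 × 7.97×10³ × 3.25×10⁶ = 4.29×10⁻¹⁰ V²
V_n = √(4.29×10⁻¹⁰) = 2.07×10⁻⁵ V = 20.7 µV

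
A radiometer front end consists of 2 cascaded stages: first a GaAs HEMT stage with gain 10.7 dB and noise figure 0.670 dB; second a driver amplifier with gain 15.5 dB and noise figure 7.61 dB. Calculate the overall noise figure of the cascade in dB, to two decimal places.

Convert to linear (a loss of L dB is a gain of −L dB): F_i = 10^(NF_i/10), G_i = 10^(G_i,dB/10)
  Stage 1: F_1 = 10^(0.670/10) = 1.167, G_1 = 10^(10.7/10) = 11.75
  Stage 2: F_2 = 10^(7.61/10) = 5.768, G_2 = 10^(15.5/10) = 35.48
Friis cascade:
  F = 1.167 + (5.768 − 1)/11.75 = 1.573
NF = 10 log₁₀(1.573) = 1.97 dB

1.97 dB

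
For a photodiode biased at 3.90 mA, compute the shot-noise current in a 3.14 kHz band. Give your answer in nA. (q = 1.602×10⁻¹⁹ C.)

1.98 nA

I_n = √(2qI·B)
2qI·B = 2 × 1.602×10⁻¹⁹ × 3.90×10⁻³ × 3.14×10³ = 3.92×10⁻¹⁸ A²
I_n = √(3.92×10⁻¹⁸) = 1.98×10⁻⁹ A = 1.98 nA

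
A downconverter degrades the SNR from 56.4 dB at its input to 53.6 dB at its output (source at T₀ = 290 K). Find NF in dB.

2.8 dB

NF (dB) = SNR_in(dB) − SNR_out(dB) when the source is at T₀
NF = 56.4 − 53.6 = 2.8 dB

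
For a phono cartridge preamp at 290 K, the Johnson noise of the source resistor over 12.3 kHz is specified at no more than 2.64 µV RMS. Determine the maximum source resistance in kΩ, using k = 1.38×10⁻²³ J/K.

Johnson–Nyquist: V_n = √(4kTRB) ⇒ R = V_n² / (4kTB)
4kTB = 4 × 1.38×10⁻²³ × 290 × 1.23×10⁴ = 1.97×10⁻¹⁶
R = (2.64×10⁻⁶)² / 1.97×10⁻¹⁶ = 3.54×10⁴ Ω = 35.4 kΩ

35.4 kΩ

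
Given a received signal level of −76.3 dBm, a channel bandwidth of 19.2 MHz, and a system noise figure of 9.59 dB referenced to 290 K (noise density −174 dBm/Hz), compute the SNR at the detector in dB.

15.3 dB

Noise floor: N = −174 + 10 log₁₀(B) + NF
10 log₁₀(1.92×10⁷) = 72.83 dB
N = −174 + 72.83 + 9.59 = −91.58 dBm
SNR = P_sig − N = −76.3 − (−91.58) = 15.28 dB → 15.3 dB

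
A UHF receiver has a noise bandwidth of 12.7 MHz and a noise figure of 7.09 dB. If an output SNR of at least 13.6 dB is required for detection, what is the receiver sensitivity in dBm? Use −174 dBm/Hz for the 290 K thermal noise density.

Sensitivity = −174 + 10 log₁₀(B) + NF + SNR_min
= −174 + 71.04 + 7.09 + 13.6
= −82.27 dBm → −82.3 dBm

−82.3 dBm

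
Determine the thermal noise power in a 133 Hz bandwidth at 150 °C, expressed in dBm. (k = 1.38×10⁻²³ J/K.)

−151.1 dBm

T = 150 °C + 273.15 = 423.15 K
P_n = kTB = 1.38×10⁻²³ × 423.15 × 1.33×10² = 7.77×10⁻¹⁹ W
In dBm: 10 log₁₀(7.77×10⁻¹⁹ / 10⁻³) = −151.1 dBm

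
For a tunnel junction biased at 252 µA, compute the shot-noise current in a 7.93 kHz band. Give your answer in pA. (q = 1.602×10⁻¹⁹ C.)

800 pA

I_n = √(2qI·B)
2qI·B = 2 × 1.602×10⁻¹⁹ × 2.52×10⁻⁴ × 7.93×10³ = 6.40×10⁻¹⁹ A²
I_n = √(6.40×10⁻¹⁹) = 8.00×10⁻¹⁰ A = 800 pA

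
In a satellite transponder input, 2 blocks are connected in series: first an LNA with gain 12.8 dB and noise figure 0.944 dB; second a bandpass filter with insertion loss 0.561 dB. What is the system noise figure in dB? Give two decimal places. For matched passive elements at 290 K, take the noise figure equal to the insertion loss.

0.97 dB

Convert to linear (a loss of L dB is a gain of −L dB): F_i = 10^(NF_i/10), G_i = 10^(G_i,dB/10)
  Stage 1: F_1 = 10^(0.944/10) = 1.243, G_1 = 10^(12.8/10) = 19.05
  Stage 2: F_2 = 10^(0.561/10) = 1.138, G_2 = 10^(−0.561/10) = 0.8788
Friis cascade:
  F = 1.243 + (1.138 − 1)/19.05 = 1.250
NF = 10 log₁₀(1.250) = 0.97 dB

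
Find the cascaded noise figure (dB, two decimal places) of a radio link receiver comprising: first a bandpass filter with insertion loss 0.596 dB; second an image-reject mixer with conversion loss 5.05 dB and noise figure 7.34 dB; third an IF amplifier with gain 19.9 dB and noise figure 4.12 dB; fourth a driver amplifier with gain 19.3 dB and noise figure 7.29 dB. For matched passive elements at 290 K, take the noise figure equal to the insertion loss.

10.86 dB

Convert to linear (a loss of L dB is a gain of −L dB): F_i = 10^(NF_i/10), G_i = 10^(G_i,dB/10)
  Stage 1: F_1 = 10^(0.596/10) = 1.147, G_1 = 10^(−0.596/10) = 0.8718
  Stage 2: F_2 = 10^(7.34/10) = 5.420, G_2 = 10^(−5.05/10) = 0.3126
  Stage 3: F_3 = 10^(4.12/10) = 2.582, G_3 = 10^(19.9/10) = 97.72
  Stage 4: F_4 = 10^(7.29/10) = 5.358, G_4 = 10^(19.3/10) = 85.11
Friis cascade:
  F = 1.147 + (5.420 − 1)/0.8718 + (2.582 − 1)/0.2725 + (5.358 − 1)/26.63 = 12.19
NF = 10 log₁₀(12.19) = 10.86 dB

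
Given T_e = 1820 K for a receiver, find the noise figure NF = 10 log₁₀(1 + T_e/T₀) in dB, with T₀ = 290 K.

8.62 dB

F = 1 + T_e/T₀ = 1 + 1820/290 = 7.27586
NF = 10 log₁₀(7.27586) = 8.62 dB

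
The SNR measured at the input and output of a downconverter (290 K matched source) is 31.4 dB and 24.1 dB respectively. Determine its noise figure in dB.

NF (dB) = SNR_in(dB) − SNR_out(dB) when the source is at T₀
NF = 31.4 − 24.1 = 7.3 dB

7.3 dB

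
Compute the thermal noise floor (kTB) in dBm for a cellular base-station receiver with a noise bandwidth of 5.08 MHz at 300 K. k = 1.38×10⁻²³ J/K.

−106.8 dBm

P_n = kTB = 1.38×10⁻²³ × 300 × 5.08×10⁶ = 2.10×10⁻¹⁴ W
In dBm: 10 log₁₀(2.10×10⁻¹⁴ / 10⁻³) = −106.8 dBm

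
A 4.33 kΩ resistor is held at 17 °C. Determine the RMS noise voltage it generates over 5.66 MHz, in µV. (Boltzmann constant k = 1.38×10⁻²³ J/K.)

19.8 µV

T = 17 °C + 273.15 = 290.15 K
V_n = √(4kTRB)
4kTRB = 4 × 1.38×10⁻²³ × 290.15 × 4.33×10³ × 5.66×10⁶ = 3.93×10⁻¹⁰ V²
V_n = √(3.93×10⁻¹⁰) = 1.98×10⁻⁵ V = 19.8 µV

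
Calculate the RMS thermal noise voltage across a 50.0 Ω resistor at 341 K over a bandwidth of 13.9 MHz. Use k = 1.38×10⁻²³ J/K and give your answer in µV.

3.62 µV

V_n = √(4kTRB)
4kTRB = 4 × 1.38×10⁻²³ × 341 × 5.00×10¹ × 1.39×10⁷ = 1.31×10⁻¹¹ V²
V_n = √(1.31×10⁻¹¹) = 3.62×10⁻⁶ V = 3.62 µV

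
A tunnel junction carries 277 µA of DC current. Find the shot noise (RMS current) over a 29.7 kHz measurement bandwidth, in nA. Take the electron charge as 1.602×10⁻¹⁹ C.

I_n = √(2qI·B)
2qI·B = 2 × 1.602×10⁻¹⁹ × 2.77×10⁻⁴ × 2.97×10⁴ = 2.64×10⁻¹⁸ A²
I_n = √(2.64×10⁻¹⁸) = 1.62×10⁻⁹ A = 1.62 nA

1.62 nA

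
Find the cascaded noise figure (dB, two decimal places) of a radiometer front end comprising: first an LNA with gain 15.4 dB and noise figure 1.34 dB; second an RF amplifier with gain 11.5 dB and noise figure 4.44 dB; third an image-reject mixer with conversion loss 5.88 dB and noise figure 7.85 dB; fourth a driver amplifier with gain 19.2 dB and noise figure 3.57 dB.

1.56 dB

Convert to linear (a loss of L dB is a gain of −L dB): F_i = 10^(NF_i/10), G_i = 10^(G_i,dB/10)
  Stage 1: F_1 = 10^(1.34/10) = 1.361, G_1 = 10^(15.4/10) = 34.67
  Stage 2: F_2 = 10^(4.44/10) = 2.780, G_2 = 10^(11.5/10) = 14.13
  Stage 3: F_3 = 10^(7.85/10) = 6.095, G_3 = 10^(−5.88/10) = 0.2582
  Stage 4: F_4 = 10^(3.57/10) = 2.275, G_4 = 10^(19.2/10) = 83.18
Friis cascade:
  F = 1.361 + (2.780 − 1)/34.67 + (6.095 − 1)/489.8 + (2.275 − 1)/126.5 = 1.433
NF = 10 log₁₀(1.433) = 1.56 dB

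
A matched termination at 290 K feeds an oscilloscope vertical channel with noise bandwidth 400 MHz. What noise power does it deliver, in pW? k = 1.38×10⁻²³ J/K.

1.60 pW

P_n = kTB = 1.38×10⁻²³ × 290 × 4.00×10⁸ = 1.60×10⁻¹² W = 1.60 pW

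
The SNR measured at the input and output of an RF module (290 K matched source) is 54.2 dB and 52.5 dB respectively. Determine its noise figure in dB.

1.7 dB

NF (dB) = SNR_in(dB) − SNR_out(dB) when the source is at T₀
NF = 54.2 − 52.5 = 1.7 dB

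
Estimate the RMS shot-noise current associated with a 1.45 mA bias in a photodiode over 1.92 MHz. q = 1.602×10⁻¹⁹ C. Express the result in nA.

29.9 nA

I_n = √(2qI·B)
2qI·B = 2 × 1.602×10⁻¹⁹ × 1.45×10⁻³ × 1.92×10⁶ = 8.92×10⁻¹⁶ A²
I_n = √(8.92×10⁻¹⁶) = 2.99×10⁻⁸ A = 29.9 nA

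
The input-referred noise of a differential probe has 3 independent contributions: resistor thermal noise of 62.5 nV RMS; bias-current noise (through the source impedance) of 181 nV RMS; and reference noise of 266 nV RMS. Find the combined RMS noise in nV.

Uncorrelated sources add in power (mean-square): V_tot = √(ΣV_i²)
V_tot = √[(6.25×10⁻⁸)² + (1.81×10⁻⁷)² + (2.66×10⁻⁷)²] = 3.28×10⁻⁷ V = 328 nV

328 nV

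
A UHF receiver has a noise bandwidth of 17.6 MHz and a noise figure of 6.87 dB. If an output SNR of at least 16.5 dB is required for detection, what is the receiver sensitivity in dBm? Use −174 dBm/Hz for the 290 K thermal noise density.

Sensitivity = −174 + 10 log₁₀(B) + NF + SNR_min
= −174 + 72.46 + 6.87 + 16.5
= −78.17 dBm → −78.2 dBm

−78.2 dBm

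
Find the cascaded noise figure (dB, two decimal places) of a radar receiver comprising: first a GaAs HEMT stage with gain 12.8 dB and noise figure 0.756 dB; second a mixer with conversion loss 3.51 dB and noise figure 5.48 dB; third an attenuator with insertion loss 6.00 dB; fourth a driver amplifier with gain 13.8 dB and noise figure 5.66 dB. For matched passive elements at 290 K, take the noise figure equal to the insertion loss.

4.67 dB

Convert to linear (a loss of L dB is a gain of −L dB): F_i = 10^(NF_i/10), G_i = 10^(G_i,dB/10)
  Stage 1: F_1 = 10^(0.756/10) = 1.190, G_1 = 10^(12.8/10) = 19.05
  Stage 2: F_2 = 10^(5.48/10) = 3.532, G_2 = 10^(−3.51/10) = 0.4457
  Stage 3: F_3 = 10^(6.00/10) = 3.981, G_3 = 10^(−6.00/10) = 0.2512
  Stage 4: F_4 = 10^(5.66/10) = 3.681, G_4 = 10^(13.8/10) = 23.99
Friis cascade:
  F = 1.190 + (3.532 − 1)/19.05 + (3.981 − 1)/8.492 + (3.681 − 1)/2.133 = 2.931
NF = 10 log₁₀(2.931) = 4.67 dB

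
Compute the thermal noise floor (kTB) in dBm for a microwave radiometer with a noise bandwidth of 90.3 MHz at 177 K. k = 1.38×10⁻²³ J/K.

P_n = kTB = 1.38×10⁻²³ × 177 × 9.03×10⁷ = 2.21×10⁻¹³ W
In dBm: 10 log₁₀(2.21×10⁻¹³ / 10⁻³) = −96.6 dBm

−96.6 dBm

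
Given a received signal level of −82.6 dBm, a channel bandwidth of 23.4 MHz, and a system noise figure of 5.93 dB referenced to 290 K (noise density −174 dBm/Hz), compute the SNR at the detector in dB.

Noise floor: N = −174 + 10 log₁₀(B) + NF
10 log₁₀(2.34×10⁷) = 73.69 dB
N = −174 + 73.69 + 5.93 = −94.38 dBm
SNR = P_sig − N = −82.6 − (−94.38) = 11.78 dB → 11.8 dB

11.8 dB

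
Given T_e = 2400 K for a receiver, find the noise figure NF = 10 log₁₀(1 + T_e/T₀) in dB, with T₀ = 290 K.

F = 1 + T_e/T₀ = 1 + 2400/290 = 9.27586
NF = 10 log₁₀(9.27586) = 9.67 dB

9.67 dB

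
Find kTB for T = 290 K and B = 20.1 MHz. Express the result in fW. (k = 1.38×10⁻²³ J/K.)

P_n = kTB = 1.38×10⁻²³ × 290 × 2.01×10⁷ = 8.04×10⁻¹⁴ W = 80.4 fW

80.4 fW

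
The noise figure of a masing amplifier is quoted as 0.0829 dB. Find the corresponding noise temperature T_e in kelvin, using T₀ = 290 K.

5.59 K

F = 10^(0.0829/10) = 1.01927
T_e = (F − 1)·T₀ = (1.01927 − 1) × 290 = 5.59 K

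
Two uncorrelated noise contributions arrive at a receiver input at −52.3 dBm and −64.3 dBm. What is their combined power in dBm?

−52.0 dBm

Convert to linear, add, convert back:
P₁ = 5.89×10⁻⁹ W, P₂ = 3.72×10⁻¹⁰ W
P_tot = 6.26×10⁻⁹ W → 10 log₁₀(P_tot / 10⁻³) = −52.0 dBm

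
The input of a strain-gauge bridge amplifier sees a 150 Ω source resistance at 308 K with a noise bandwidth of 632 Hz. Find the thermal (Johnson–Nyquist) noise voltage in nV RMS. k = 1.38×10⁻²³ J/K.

V_n = √(4kTRB)
4kTRB = 4 × 1.38×10⁻²³ × 308 × 1.50×10² × 6.32×10² = 1.61×10⁻¹⁵ V²
V_n = √(1.61×10⁻¹⁵) = 4.01×10⁻⁸ V = 40.1 nV

40.1 nV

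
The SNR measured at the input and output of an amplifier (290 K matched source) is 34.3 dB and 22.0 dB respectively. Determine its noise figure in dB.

NF (dB) = SNR_in(dB) − SNR_out(dB) when the source is at T₀
NF = 34.3 − 22.0 = 12.3 dB

12.3 dB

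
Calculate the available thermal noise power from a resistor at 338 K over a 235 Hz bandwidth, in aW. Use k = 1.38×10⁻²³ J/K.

1.10 aW

P_n = kTB = 1.38×10⁻²³ × 338 × 2.35×10² = 1.10×10⁻¹⁸ W = 1.10 aW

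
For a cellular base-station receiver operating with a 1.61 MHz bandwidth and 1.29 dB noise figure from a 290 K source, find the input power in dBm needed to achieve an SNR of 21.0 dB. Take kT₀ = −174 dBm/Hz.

Sensitivity = −174 + 10 log₁₀(B) + NF + SNR_min
= −174 + 62.07 + 1.29 + 21.0
= −89.64 dBm → −89.6 dBm

−89.6 dBm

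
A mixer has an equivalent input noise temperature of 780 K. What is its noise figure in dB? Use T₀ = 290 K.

5.67 dB

F = 1 + T_e/T₀ = 1 + 780/290 = 3.68966
NF = 10 log₁₀(3.68966) = 5.67 dB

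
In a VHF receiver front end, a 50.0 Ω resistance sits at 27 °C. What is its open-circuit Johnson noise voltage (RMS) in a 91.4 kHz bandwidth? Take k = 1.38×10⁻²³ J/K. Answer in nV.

275 nV

T = 27 °C + 273.15 = 300.15 K
V_n = √(4kTRB)
4kTRB = 4 × 1.38×10⁻²³ × 300.15 × 5.00×10¹ × 9.14×10⁴ = 7.57×10⁻¹⁴ V²
V_n = √(7.57×10⁻¹⁴) = 2.75×10⁻⁷ V = 275 nV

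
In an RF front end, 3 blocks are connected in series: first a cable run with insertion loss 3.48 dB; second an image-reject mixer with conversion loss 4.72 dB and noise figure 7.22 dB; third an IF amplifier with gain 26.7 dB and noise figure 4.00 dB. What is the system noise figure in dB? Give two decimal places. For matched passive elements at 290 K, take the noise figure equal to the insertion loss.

Convert to linear (a loss of L dB is a gain of −L dB): F_i = 10^(NF_i/10), G_i = 10^(G_i,dB/10)
  Stage 1: F_1 = 10^(3.48/10) = 2.228, G_1 = 10^(−3.48/10) = 0.4487
  Stage 2: F_2 = 10^(7.22/10) = 5.272, G_2 = 10^(−4.72/10) = 0.3373
  Stage 3: F_3 = 10^(4.00/10) = 2.512, G_3 = 10^(26.7/10) = 467.7
Friis cascade:
  F = 2.228 + (5.272 − 1)/0.4487 + (2.512 − 1)/0.1514 = 21.74
NF = 10 log₁₀(21.74) = 13.37 dB

13.37 dB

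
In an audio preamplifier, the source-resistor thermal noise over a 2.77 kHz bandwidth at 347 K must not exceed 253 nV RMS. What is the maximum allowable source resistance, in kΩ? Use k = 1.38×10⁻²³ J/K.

1.21 kΩ

Johnson–Nyquist: V_n = √(4kTRB) ⇒ R = V_n² / (4kTB)
4kTB = 4 × 1.38×10⁻²³ × 347 × 2.77×10³ = 5.31×10⁻¹⁷
R = (2.53×10⁻⁷)² / 5.31×10⁻¹⁷ = 1.21×10³ Ω = 1.21 kΩ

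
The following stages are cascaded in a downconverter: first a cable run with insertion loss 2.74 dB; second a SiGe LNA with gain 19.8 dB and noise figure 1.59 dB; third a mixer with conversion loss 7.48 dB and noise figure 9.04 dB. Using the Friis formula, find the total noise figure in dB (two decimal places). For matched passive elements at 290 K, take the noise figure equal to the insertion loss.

4.55 dB

Convert to linear (a loss of L dB is a gain of −L dB): F_i = 10^(NF_i/10), G_i = 10^(G_i,dB/10)
  Stage 1: F_1 = 10^(2.74/10) = 1.879, G_1 = 10^(−2.74/10) = 0.5321
  Stage 2: F_2 = 10^(1.59/10) = 1.442, G_2 = 10^(19.8/10) = 95.50
  Stage 3: F_3 = 10^(9.04/10) = 8.017, G_3 = 10^(−7.48/10) = 0.1786
Friis cascade:
  F = 1.879 + (1.442 − 1)/0.5321 + (8.017 − 1)/50.82 = 2.848
NF = 10 log₁₀(2.848) = 4.55 dB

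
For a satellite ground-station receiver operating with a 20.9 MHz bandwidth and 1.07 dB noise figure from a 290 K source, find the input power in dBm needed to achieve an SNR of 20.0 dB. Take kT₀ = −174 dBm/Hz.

−79.7 dBm

Sensitivity = −174 + 10 log₁₀(B) + NF + SNR_min
= −174 + 73.2 + 1.07 + 20.0
= −79.73 dBm → −79.7 dBm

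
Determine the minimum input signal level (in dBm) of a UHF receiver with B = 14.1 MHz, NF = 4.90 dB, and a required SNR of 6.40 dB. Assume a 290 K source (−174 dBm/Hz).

−91.2 dBm

Sensitivity = −174 + 10 log₁₀(B) + NF + SNR_min
= −174 + 71.49 + 4.90 + 6.40
= −91.21 dBm → −91.2 dBm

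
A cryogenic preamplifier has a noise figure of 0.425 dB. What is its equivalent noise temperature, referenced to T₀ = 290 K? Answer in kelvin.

F = 10^(0.425/10) = 1.10281
T_e = (F − 1)·T₀ = (1.10281 − 1) × 290 = 29.8 K

29.8 K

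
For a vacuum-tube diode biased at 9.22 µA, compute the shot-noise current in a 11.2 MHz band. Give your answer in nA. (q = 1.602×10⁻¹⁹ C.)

5.75 nA

I_n = √(2qI·B)
2qI·B = 2 × 1.602×10⁻¹⁹ × 9.22×10⁻⁶ × 1.12×10⁷ = 3.31×10⁻¹⁷ A²
I_n = √(3.31×10⁻¹⁷) = 5.75×10⁻⁹ A = 5.75 nA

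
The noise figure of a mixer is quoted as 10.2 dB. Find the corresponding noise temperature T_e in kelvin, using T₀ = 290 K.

F = 10^(10.2/10) = 10.4713
T_e = (F − 1)·T₀ = (10.4713 − 1) × 290 = 2747 K

2747 K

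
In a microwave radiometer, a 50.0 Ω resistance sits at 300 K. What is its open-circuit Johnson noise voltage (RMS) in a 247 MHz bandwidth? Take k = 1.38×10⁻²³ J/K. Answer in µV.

V_n = √(4kTRB)
4kTRB = 4 × 1.38×10⁻²³ × 300 × 5.00×10¹ × 2.47×10⁸ = 2.05×10⁻¹⁰ V²
V_n = √(2.05×10⁻¹⁰) = 1.43×10⁻⁵ V = 14.3 µV

14.3 µV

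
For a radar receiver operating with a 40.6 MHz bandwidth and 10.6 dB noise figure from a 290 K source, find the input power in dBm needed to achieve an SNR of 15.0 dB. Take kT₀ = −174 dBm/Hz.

−72.3 dBm

Sensitivity = −174 + 10 log₁₀(B) + NF + SNR_min
= −174 + 76.09 + 10.6 + 15.0
= −72.31 dBm → −72.3 dBm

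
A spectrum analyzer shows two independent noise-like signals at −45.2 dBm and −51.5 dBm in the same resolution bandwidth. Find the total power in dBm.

−44.3 dBm

Convert to linear, add, convert back:
P₁ = 3.02×10⁻⁸ W, P₂ = 7.08×10⁻⁹ W
P_tot = 3.73×10⁻⁸ W → 10 log₁₀(P_tot / 10⁻³) = −44.3 dBm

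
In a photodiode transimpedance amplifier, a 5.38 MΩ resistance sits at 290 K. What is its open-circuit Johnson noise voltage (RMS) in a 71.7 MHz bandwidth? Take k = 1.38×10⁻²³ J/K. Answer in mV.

2.48 mV

V_n = √(4kTRB)
4kTRB = 4 × 1.38×10⁻²³ × 290 × 5.38×10⁶ × 7.17×10⁷ = 6.18×10⁻⁶ V²
V_n = √(6.18×10⁻⁶) = 2.48×10⁻³ V = 2.48 mV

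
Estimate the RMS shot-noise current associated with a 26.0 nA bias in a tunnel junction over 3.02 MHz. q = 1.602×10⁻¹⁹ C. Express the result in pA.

159 pA

I_n = √(2qI·B)
2qI·B = 2 × 1.602×10⁻¹⁹ × 2.60×10⁻⁸ × 3.02×10⁶ = 2.52×10⁻²⁰ A²
I_n = √(2.52×10⁻²⁰) = 1.59×10⁻¹⁰ A = 159 pA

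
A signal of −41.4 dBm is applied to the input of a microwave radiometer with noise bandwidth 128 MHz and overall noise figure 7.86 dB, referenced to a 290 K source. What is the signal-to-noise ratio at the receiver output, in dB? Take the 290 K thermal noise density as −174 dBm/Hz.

Noise floor: N = −174 + 10 log₁₀(B) + NF
10 log₁₀(1.28×10⁸) = 81.07 dB
N = −174 + 81.07 + 7.86 = −85.07 dBm
SNR = P_sig − N = −41.4 − (−85.07) = 43.67 dB → 43.7 dB

43.7 dB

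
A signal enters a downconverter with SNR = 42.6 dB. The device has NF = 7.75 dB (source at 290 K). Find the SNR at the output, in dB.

34.85 dB

By definition F = SNR_in/SNR_out, so in dB: SNR_out = SNR_in − NF
SNR_out = 42.6 − 7.75 = 34.85 dB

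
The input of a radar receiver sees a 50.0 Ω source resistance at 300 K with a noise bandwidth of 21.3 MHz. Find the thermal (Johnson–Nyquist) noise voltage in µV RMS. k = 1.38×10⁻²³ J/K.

4.20 µV

V_n = √(4kTRB)
4kTRB = 4 × 1.38×10⁻²³ × 300 × 5.00×10¹ × 2.13×10⁷ = 1.76×10⁻¹¹ V²
V_n = √(1.76×10⁻¹¹) = 4.20×10⁻⁶ V = 4.20 µV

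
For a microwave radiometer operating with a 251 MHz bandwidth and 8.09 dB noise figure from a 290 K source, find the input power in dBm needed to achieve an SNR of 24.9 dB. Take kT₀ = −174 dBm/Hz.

Sensitivity = −174 + 10 log₁₀(B) + NF + SNR_min
= −174 + 84 + 8.09 + 24.9
= −57.01 dBm → −57.0 dBm

−57.0 dBm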